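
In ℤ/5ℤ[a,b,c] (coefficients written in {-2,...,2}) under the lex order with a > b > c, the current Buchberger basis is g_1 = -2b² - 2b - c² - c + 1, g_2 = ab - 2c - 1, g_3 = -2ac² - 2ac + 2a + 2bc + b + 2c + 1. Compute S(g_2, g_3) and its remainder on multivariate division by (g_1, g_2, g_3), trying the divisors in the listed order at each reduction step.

lcm(LM(g_2), LM(g_3)) = abc².
S = (lcm/LT(g_2))·g_2 − (lcm/LT(g_3))·g_3 = -abc + ab + b²c - 2b² + bc - 2b - 2c³ - c².
Reduce S modulo (g_1, g_2, g_3) in that order:
  leading term abc: subtract (-c)·g_2 from -abc + ab + b²c - 2b² + bc - 2b - 2c³ - c² → ab + b²c - 2b² + bc - 2b - 2c³ + 2c² - c
  leading term ab: subtract (1)·g_2 from ab + b²c - 2b² + bc - 2b - 2c³ + 2c² - c → b²c - 2b² + bc - 2b - 2c³ + 2c² + c + 1
  leading term b²c: subtract (2c)·g_1 from b²c - 2b² + bc - 2b - 2c³ + 2c² + c + 1 → -2b² - 2b - c² - c + 1
  leading term b²: subtract (1)·g_1 from -2b² - 2b - c² - c + 1 → 0
The remainder is 0, so this S-polynomial contributes no new basis element.

S(g_2, g_3) = -abc + ab + b²c - 2b² + bc - 2b - 2c³ - c²; remainder on division = 0.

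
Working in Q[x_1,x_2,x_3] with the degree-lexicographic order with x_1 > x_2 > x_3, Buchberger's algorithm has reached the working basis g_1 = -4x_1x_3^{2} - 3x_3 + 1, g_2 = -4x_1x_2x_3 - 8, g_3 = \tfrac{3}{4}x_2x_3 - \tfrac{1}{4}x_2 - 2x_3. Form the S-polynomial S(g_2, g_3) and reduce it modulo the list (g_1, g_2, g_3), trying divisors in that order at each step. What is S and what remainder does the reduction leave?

lcm(LM(g_2), LM(g_3)) = x_1x_2x_3.
S = (lcm/LT(g_2))·g_2 − (lcm/LT(g_3))·g_3 = \tfrac{1}{3}x_1x_2 + \tfrac{8}{3}x_1x_3 + 2.
Reduce S modulo (g_1, g_2, g_3) in that order:
  leading term x_1x_2: no divisor's leading term divides it; move \tfrac{1}{3}x_1x_2 to the remainder.
  leading term x_1x_3: no divisor's leading term divides it; move \tfrac{8}{3}x_1x_3 to the remainder.
  leading term 1: no divisor's leading term divides it; move 2 to the remainder.
The remainder \tfrac{1}{3}x_1x_2 + \tfrac{8}{3}x_1x_3 + 2 is nonzero, so it would be added as the next basis element.

S(g_2, g_3) = \tfrac{1}{3}x_1x_2 + \tfrac{8}{3}x_1x_3 + 2; remainder on division = \tfrac{1}{3}x_1x_2 + \tfrac{8}{3}x_1x_3 + 2.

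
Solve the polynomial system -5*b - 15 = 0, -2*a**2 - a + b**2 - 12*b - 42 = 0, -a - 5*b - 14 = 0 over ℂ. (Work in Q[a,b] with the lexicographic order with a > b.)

{(1, -3)}

Compute a lex Gröbner basis by Buchberger's algorithm.
f_1 = -5*b - 15, LT = b.
f_2 = -2*a**2 - a + b**2 - 12*b - 42, LT = a**2.
f_3 = -a - 5*b - 14, LT = a.

S(f_1,f_2): leading monomials are coprime, so the S-polynomial reduces to 0 (Buchberger's first criterion).
S(f_1,f_3): leading monomials are coprime, so the S-polynomial reduces to 0 (Buchberger's first criterion).
S(f_2,f_3): lcm = a**2. S = -5*a*b - 27/2*a - 1/2*b**2 + 6*b + 21.
  leading term a*b: subtract (a)·f_1 from -5*a*b - 27/2*a - 1/2*b**2 + 6*b + 21 → 3/2*a - 1/2*b**2 + 6*b + 21
  leading term a: subtract (-3/2)·f_3 from 3/2*a - 1/2*b**2 + 6*b + 21 → -1/2*b**2 - 3/2*b
  leading term b**2: subtract (1/10*b)·f_1 from -1/2*b**2 - 3/2*b → 0
  remainder 0.

Every S-polynomial of the final basis reduces to 0, so we have a Gröbner basis.
Inter-reduce: drop elements whose leading term is divisible by another's, tail-reduce, and make monic.
Reduced Gröbner basis: {a - 1, b + 3}.

The lex basis is triangular: the last element involves only b. Solving b + 3 = 0 gives b ∈ {-3}; substituting each value into the earlier elements determines the remaining variables.
  b = -3: the earlier basis element becomes a - 1 = 0, giving a = 1 — point (1, -3).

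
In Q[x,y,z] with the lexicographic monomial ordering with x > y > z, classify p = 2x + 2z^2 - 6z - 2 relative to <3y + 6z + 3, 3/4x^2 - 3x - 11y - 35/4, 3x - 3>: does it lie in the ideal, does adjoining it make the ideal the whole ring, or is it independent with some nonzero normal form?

2x + 2z^2 - 6z - 2 lies in I (it reduces to 0).

First compute the reduced Gröbner basis of I by Buchberger's algorithm.
f_1 = 3y + 6z + 3, LT = y.
f_2 = 3/4x^2 - 3x - 11y - 35/4, LT = x^2.
f_3 = 3x - 3, LT = x.

S(f_2,f_3): lcm = x^2. S = -3x - 44/3y - 35/3.
  reduce S modulo (f_1, f_2, f_3):
  remainder 88/3z ≠ 0; add h_4 = 88/3z to the basis.

The other S-polynomials (S(f_1,f_2), S(f_1,f_3), S(f_1,h_4), S(f_2,h_4), S(f_3,h_4)) all reduce to 0 modulo the current basis, so we have a Gröbner basis.
Inter-reduce: drop elements whose leading term is divisible by another's, tail-reduce, and make monic.
Reduced Gröbner basis: {x - 1, y + 1, z}.
Label its elements g_1 = x - 1, g_2 = y + 1, g_3 = z.

Reduce p = 2x + 2z^2 - 6z - 2 modulo G:
  leading term x: subtract (2)·g_1 from 2x + 2z^2 - 6z - 2 → 2z^2 - 6z
  leading term z^2: subtract (2z)·g_3 from 2z^2 - 6z → -6z
  leading term z: subtract (-6)·g_3 from -6z → 0
  normal form = 0.
Since the normal form is 0, p ∈ I.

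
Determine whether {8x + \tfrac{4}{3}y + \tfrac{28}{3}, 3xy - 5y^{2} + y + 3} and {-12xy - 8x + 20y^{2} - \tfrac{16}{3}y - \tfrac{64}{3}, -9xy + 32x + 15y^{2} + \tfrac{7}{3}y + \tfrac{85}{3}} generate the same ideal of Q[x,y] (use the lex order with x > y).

Equality of ideals is decidable: compute both reduced Gröbner bases (unique for the ordering) and check whether they agree.
Buchberger on the first generating set:
f_1 = 8x + \tfrac{4}{3}y + \tfrac{28}{3}, LT = x.
f_2 = 3xy - 5y^{2} + y + 3, LT = xy.

S(f_1,f_2): lcm = xy. S = \tfrac{11}{6}y^{2} + \tfrac{5}{6}y - 1.
  reduce S modulo (f_1, f_2):
  remainder \tfrac{11}{6}y^{2} + \tfrac{5}{6}y - 1 ≠ 0; add g_3 = \tfrac{11}{6}y^{2} + \tfrac{5}{6}y - 1 to the basis.

The other S-polynomials (S(f_1,g_3), S(f_2,g_3)) all reduce to 0 modulo the current basis, so we have a Gröbner basis.
Inter-reduce: drop elements whose leading term is divisible by another's, tail-reduce, and make monic.
Reduced Gröbner basis: {x + \tfrac{1}{6}y + \tfrac{7}{6}, y^{2} + \tfrac{5}{11}y - \tfrac{6}{11}}.

Buchberger on the second generating set:
h_1 = -12xy - 8x + 20y^{2} - \tfrac{16}{3}y - \tfrac{64}{3}, LT = xy.
h_2 = -9xy + 32x + 15y^{2} + \tfrac{7}{3}y + \tfrac{85}{3}, LT = xy.

S(h_1,h_2): lcm = xy. S = \tfrac{38}{9}x + \tfrac{19}{27}y + \tfrac{133}{27}.
  reduce S modulo (h_1, h_2):
  remainder \tfrac{38}{9}x + \tfrac{19}{27}y + \tfrac{133}{27} ≠ 0; add k_3 = \tfrac{38}{9}x + \tfrac{19}{27}y + \tfrac{133}{27} to the basis.

S(h_1,k_3): lcm = xy. S = \tfrac{2}{3}x - \tfrac{11}{6}y^{2} - \tfrac{13}{18}y + \tfrac{16}{9}.
  reduce S modulo (h_1, h_2, k_3):
  remainder -\tfrac{11}{6}y^{2} - \tfrac{5}{6}y + 1 ≠ 0; add k_4 = -\tfrac{11}{6}y^{2} - \tfrac{5}{6}y + 1 to the basis.

The other S-polynomials (S(h_2,k_3), S(h_1,k_4), S(h_2,k_4), S(k_3,k_4)) all reduce to 0 modulo the current basis, so we have a Gröbner basis.
Inter-reduce: drop elements whose leading term is divisible by another's, tail-reduce, and make monic.
Reduced Gröbner basis: {x + \tfrac{1}{6}y + \tfrac{7}{6}, y^{2} + \tfrac{5}{11}y - \tfrac{6}{11}}.

Same reduced basis, so the two generating sets span the same ideal.

Yes, the ideals are equal.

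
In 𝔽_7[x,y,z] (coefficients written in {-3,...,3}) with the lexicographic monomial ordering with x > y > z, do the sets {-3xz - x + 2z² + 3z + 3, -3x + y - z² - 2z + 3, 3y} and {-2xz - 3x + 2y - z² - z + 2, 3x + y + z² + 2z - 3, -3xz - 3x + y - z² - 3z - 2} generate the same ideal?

Equality of ideals is decidable: compute both reduced Gröbner bases (unique for the ordering) and check whether they agree.
Buchberger on the first generating set:
f_1 = -3xz - x + 2z² + 3z + 3, LT = xz.
f_2 = -3x + y - z² - 2z + 3, LT = x.
f_3 = 3y, LT = y.

S(f_1,f_2): lcm = xz. S = -2x - 2yz + 2z³ + z² - 1.
  leading term x: subtract (3)·f_2 from -2x - 2yz + 2z³ + z² - 1 → -2yz - 3y + 2z³ - 3z² - z - 3
  leading term yz: subtract (-3z)·f_3 from -2yz - 3y + 2z³ - 3z² - z - 3 → -3y + 2z³ - 3z² - z - 3
  leading term y: subtract (-1)·f_3 from -3y + 2z³ - 3z² - z - 3 → 2z³ - 3z² - z - 3
  leading term z³: no divisor's leading term divides it; move 2z³ to the remainder.
  leading term z²: no divisor's leading term divides it; move -3z² to the remainder.
  leading term z: no divisor's leading term divides it; move -z to the remainder.
  leading term 1: no divisor's leading term divides it; move -3 to the remainder.
  remainder 2z³ - 3z² - z - 3 ≠ 0; add g_4 = 2z³ - 3z² - z - 3 to the basis.

The other S-polynomials (S(f_1,f_3), S(f_2,f_3), S(f_1,g_4), S(f_2,g_4), S(f_3,g_4)) all reduce to 0 modulo the current basis, so we have a Gröbner basis.
Inter-reduce: drop elements whose leading term is divisible by another's, tail-reduce, and make monic.
Reduced Gröbner basis: {x - 2z² + 3z - 1, y, z³ + 2z² + 3z + 2}.

Buchberger on the second generating set:
h_1 = -2xz - 3x + 2y - z² - z + 2, LT = xz.
h_2 = 3x + y + z² + 2z - 3, LT = x.
h_3 = -3xz - 3x + y - z² - 3z - 2, LT = xz.

S(h_1,h_2): lcm = xz. S = -2x + 2yz - y + 2z³ + z² - 2z - 1.
  leading term x: subtract (-3)·h_2 from -2x + 2yz - y + 2z³ + z² - 2z - 1 → 2yz + 2y + 2z³ - 3z² - 3z - 3
  leading term yz: no divisor's leading term divides it; move 2yz to the remainder.
  leading term y: no divisor's leading term divides it; move 2y to the remainder.
  leading term z³: no divisor's leading term divides it; move 2z³ to the remainder.
  leading term z²: no divisor's leading term divides it; move -3z² to the remainder.
  leading term z: no divisor's leading term divides it; move -3z to the remainder.
  leading term 1: no divisor's leading term divides it; move -3 to the remainder.
  remainder 2yz + 2y + 2z³ - 3z² - 3z - 3 ≠ 0; add k_4 = 2yz + 2y + 2z³ - 3z² - 3z - 3 to the basis.

S(h_1,h_3): lcm = xz. S = -3x - 3y - z² + 3z + 3.
  leading term x: subtract (-1)·h_2 from -3x - 3y - z² + 3z + 3 → -2y - 2z
  leading term y: no divisor's leading term divides it; move -2y to the remainder.
  leading term z: no divisor's leading term divides it; move -2z to the remainder.
  remainder -2y - 2z ≠ 0; add k_5 = -2y - 2z to the basis.

S(k_4,k_5): lcm = yz. S = y + z³ + z² + 2z + 2.
  leading term y: subtract (3)·k_5 from y + z³ + z² + 2z + 2 → z³ + z² + z + 2
  leading term z³: no divisor's leading term divides it; move z³ to the remainder.
  leading term z²: no divisor's leading term divides it; move z² to the remainder.
  leading term z: no divisor's leading term divides it; move z to the remainder.
  leading term 1: no divisor's leading term divides it; move 2 to the remainder.
  remainder z³ + z² + z + 2 ≠ 0; add k_6 = z³ + z² + z + 2 to the basis.

The other S-polynomials (S(h_2,h_3), S(h_1,k_4), S(h_2,k_4), S(h_3,k_4), S(h_1,k_5), S(h_2,k_5), S(h_3,k_5), S(h_1,k_6), S(h_2,k_6), S(h_3,k_6), S(k_4,k_6), S(k_5,k_6)) all reduce to 0 modulo the current basis, so we have a Gröbner basis.
Inter-reduce: drop elements whose leading term is divisible by another's, tail-reduce, and make monic.
Reduced Gröbner basis: {x - 2z² - 2z - 1, y + z, z³ + z² + z + 2}.

Since the reduced bases disagree, the two ideals are not the same.

No, the ideals differ.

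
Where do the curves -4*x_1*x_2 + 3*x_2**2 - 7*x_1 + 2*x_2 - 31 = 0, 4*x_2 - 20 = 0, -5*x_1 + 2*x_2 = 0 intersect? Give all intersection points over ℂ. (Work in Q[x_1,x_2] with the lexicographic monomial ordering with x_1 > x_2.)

Compute a lex Gröbner basis by Buchberger's algorithm.
f_1 = -4*x_1*x_2 - 7*x_1 + 3*x_2**2 + 2*x_2 - 31, LT = x_1*x_2.
f_2 = 4*x_2 - 20, LT = x_2.
f_3 = -5*x_1 + 2*x_2, LT = x_1.

The S-polynomials (S(f_1,f_2), S(f_1,f_3), S(f_2,f_3)) all reduce to 0 modulo the current basis, so we have a Gröbner basis.
Inter-reduce: drop elements whose leading term is divisible by another's, tail-reduce, and make monic.
Reduced Gröbner basis: {x_1 - 2, x_2 - 5}.

Since the basis is lex-ordered, x_2 - 5 is univariate in x_2. Its roots are {5}. Back-substituting each root into the other basis elements fixes the other coordinates.
  x_2 = 5: the earlier basis element becomes x_1 - 2 = 0, giving x_1 = 2 — point (2, 5).
A lex Gröbner basis triangularizes the system, enabling back-substitution.

{(2, 5)}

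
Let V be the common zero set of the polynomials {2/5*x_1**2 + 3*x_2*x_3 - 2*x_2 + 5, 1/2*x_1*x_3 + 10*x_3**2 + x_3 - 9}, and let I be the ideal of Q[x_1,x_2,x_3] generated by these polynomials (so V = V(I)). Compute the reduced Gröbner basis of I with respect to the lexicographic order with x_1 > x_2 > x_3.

G = {x_1 + 5/12*x_2*x_3**2 - 5/18*x_2*x_3 + 200/9*x_3**3 + 40/9*x_3**2 - 229/12*x_3 - 2, x_2*x_3**3 - 2/3*x_2*x_3**2 + 160/3*x_3**4 + 32/3*x_3**3 - 469/5*x_3**2 - 48/5*x_3 + 216/5}

This is the nonlinear analogue of row-reducing a linear system.

f_1 = 2/5*x_1**2 + 3*x_2*x_3 - 2*x_2 + 5, LT = x_1**2.
f_2 = 1/2*x_1*x_3 + 10*x_3**2 + x_3 - 9, LT = x_1*x_3.

S(f_1,f_2): lcm = x_1**2*x_3. S = -20*x_1*x_3**2 - 2*x_1*x_3 + 18*x_1 + 15/2*x_2*x_3**2 - 5*x_2*x_3 + 25/2*x_3.
  leading term x_1*x_3**2: subtract (-40*x_3)·f_2 from -20*x_1*x_3**2 - 2*x_1*x_3 + 18*x_1 + 15/2*x_2*x_3**2 - 5*x_2*x_3 + 25/2*x_3 → -2*x_1*x_3 + 18*x_1 + 15/2*x_2*x_3**2 - 5*x_2*x_3 + 400*x_3**3 + 40*x_3**2 - 695/2*x_3
  leading term x_1*x_3: subtract (-4)·f_2 from -2*x_1*x_3 + 18*x_1 + 15/2*x_2*x_3**2 - 5*x_2*x_3 + 400*x_3**3 + 40*x_3**2 - 695/2*x_3 → 18*x_1 + 15/2*x_2*x_3**2 - 5*x_2*x_3 + 400*x_3**3 + 80*x_3**2 - 687/2*x_3 - 36
  leading term x_1: no divisor's leading term divides it; move 18*x_1 to the remainder.
  leading term x_2*x_3**2: no divisor's leading term divides it; move 15/2*x_2*x_3**2 to the remainder.
  leading term x_2*x_3: no divisor's leading term divides it; move -5*x_2*x_3 to the remainder.
  leading term x_3**3: no divisor's leading term divides it; move 400*x_3**3 to the remainder.
  leading term x_3**2: no divisor's leading term divides it; move 80*x_3**2 to the remainder.
  leading term x_3: no divisor's leading term divides it; move -687/2*x_3 to the remainder.
  leading term 1: no divisor's leading term divides it; move -36 to the remainder.
  remainder 18*x_1 + 15/2*x_2*x_3**2 - 5*x_2*x_3 + 400*x_3**3 + 80*x_3**2 - 687/2*x_3 - 36 ≠ 0; add g_3 = 18*x_1 + 15/2*x_2*x_3**2 - 5*x_2*x_3 + 400*x_3**3 + 80*x_3**2 - 687/2*x_3 - 36 to the basis.

S(f_1,g_3): lcm = x_1**2. S = -5/12*x_1*x_2*x_3**2 + 5/18*x_1*x_2*x_3 - 200/9*x_1*x_3**3 - 40/9*x_1*x_3**2 + 229/12*x_1*x_3 + 2*x_1 + 15/2*x_2*x_3 - 5*x_2 + 25/2.
  leading term x_1*x_2*x_3**2: subtract (-5/6*x_2*x_3)·f_2 from -5/12*x_1*x_2*x_3**2 + 5/18*x_1*x_2*x_3 - 200/9*x_1*x_3**3 - 40/9*x_1*x_3**2 + 229/12*x_1*x_3 + 2*x_1 + 15/2*x_2*x_3 - 5*x_2 + 25/2 → 5/18*x_1*x_2*x_3 - 200/9*x_1*x_3**3 - 40/9*x_1*x_3**2 + 229/12*x_1*x_3 + 2*x_1 + 25/3*x_2*x_3**3 + 5/6*x_2*x_3**2 - 5*x_2 + 25/2
  leading term x_1*x_2*x_3: subtract (5/9*x_2)·f_2 from 5/18*x_1*x_2*x_3 - 200/9*x_1*x_3**3 - 40/9*x_1*x_3**2 + 229/12*x_1*x_3 + 2*x_1 + 25/3*x_2*x_3**3 + 5/6*x_2*x_3**2 - 5*x_2 + 25/2 → -200/9*x_1*x_3**3 - 40/9*x_1*x_3**2 + 229/12*x_1*x_3 + 2*x_1 + 25/3*x_2*x_3**3 - 85/18*x_2*x_3**2 - 5/9*x_2*x_3 + 25/2
  leading term x_1*x_3**3: subtract (-400/9*x_3**2)·f_2 from -200/9*x_1*x_3**3 - 40/9*x_1*x_3**2 + 229/12*x_1*x_3 + 2*x_1 + 25/3*x_2*x_3**3 - 85/18*x_2*x_3**2 - 5/9*x_2*x_3 + 25/2 → -40/9*x_1*x_3**2 + 229/12*x_1*x_3 + 2*x_1 + 25/3*x_2*x_3**3 - 85/18*x_2*x_3**2 - 5/9*x_2*x_3 + 4000/9*x_3**4 + 400/9*x_3**3 - 400*x_3**2 + 25/2
  leading term x_1*x_3**2: subtract (-80/9*x_3)·f_2 from -40/9*x_1*x_3**2 + 229/12*x_1*x_3 + 2*x_1 + 25/3*x_2*x_3**3 - 85/18*x_2*x_3**2 - 5/9*x_2*x_3 + 4000/9*x_3**4 + 400/9*x_3**3 - 400*x_3**2 + 25/2 → 229/12*x_1*x_3 + 2*x_1 + 25/3*x_2*x_3**3 - 85/18*x_2*x_3**2 - 5/9*x_2*x_3 + 4000/9*x_3**4 + 400/3*x_3**3 - 3520/9*x_3**2 - 80*x_3 + 25/2
  leading term x_1*x_3: subtract (229/6)·f_2 from 229/12*x_1*x_3 + 2*x_1 + 25/3*x_2*x_3**3 - 85/18*x_2*x_3**2 - 5/9*x_2*x_3 + 4000/9*x_3**4 + 400/3*x_3**3 - 3520/9*x_3**2 - 80*x_3 + 25/2 → 2*x_1 + 25/3*x_2*x_3**3 - 85/18*x_2*x_3**2 - 5/9*x_2*x_3 + 4000/9*x_3**4 + 400/3*x_3**3 - 6955/9*x_3**2 - 709/6*x_3 + 356
  leading term x_1: subtract (1/9)·g_3 from 2*x_1 + 25/3*x_2*x_3**3 - 85/18*x_2*x_3**2 - 5/9*x_2*x_3 + 4000/9*x_3**4 + 400/3*x_3**3 - 6955/9*x_3**2 - 709/6*x_3 + 356 → 25/3*x_2*x_3**3 - 50/9*x_2*x_3**2 + 4000/9*x_3**4 + 800/9*x_3**3 - 2345/3*x_3**2 - 80*x_3 + 360
  leading term x_2*x_3**3: no divisor's leading term divides it; move 25/3*x_2*x_3**3 to the remainder.
  leading term x_2*x_3**2: no divisor's leading term divides it; move -50/9*x_2*x_3**2 to the remainder.
  leading term x_3**4: no divisor's leading term divides it; move 4000/9*x_3**4 to the remainder.
  leading term x_3**3: no divisor's leading term divides it; move 800/9*x_3**3 to the remainder.
  leading term x_3**2: no divisor's leading term divides it; move -2345/3*x_3**2 to the remainder.
  leading term x_3: no divisor's leading term divides it; move -80*x_3 to the remainder.
  leading term 1: no divisor's leading term divides it; move 360 to the remainder.
  remainder 25/3*x_2*x_3**3 - 50/9*x_2*x_3**2 + 4000/9*x_3**4 + 800/9*x_3**3 - 2345/3*x_3**2 - 80*x_3 + 360 ≠ 0; add g_4 = 25/3*x_2*x_3**3 - 50/9*x_2*x_3**2 + 4000/9*x_3**4 + 800/9*x_3**3 - 2345/3*x_3**2 - 80*x_3 + 360 to the basis.

The other S-polynomials (S(f_2,g_3), S(f_1,g_4), S(f_2,g_4), S(g_3,g_4)) all reduce to 0 modulo the current basis, so we have a Gröbner basis.
Inter-reduce: drop elements whose leading term is divisible by another's, tail-reduce, and make monic.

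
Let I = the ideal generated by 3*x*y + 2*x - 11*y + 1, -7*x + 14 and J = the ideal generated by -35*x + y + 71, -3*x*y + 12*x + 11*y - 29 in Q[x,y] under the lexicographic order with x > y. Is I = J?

Equality of ideals is decidable: compute both reduced Gröbner bases (unique for the ordering) and check whether they agree.
Buchberger on the first generating set:
f_1 = 3*x*y + 2*x - 11*y + 1, LT = x*y.
f_2 = -7*x + 14, LT = x.

S(f_1,f_2): lcm = x*y. S = 2/3*x - 5/3*y + 1/3.
  leading term x: subtract (-2/21)·f_2 from 2/3*x - 5/3*y + 1/3 → -5/3*y + 5/3
  leading term y: no divisor's leading term divides it; move -5/3*y to the remainder.
  leading term 1: no divisor's leading term divides it; move 5/3 to the remainder.
  remainder -5/3*y + 5/3 ≠ 0; add g_3 = -5/3*y + 5/3 to the basis.

S(f_1,g_3): lcm = x*y. S = 5/3*x - 11/3*y + 1/3.
  leading term x: subtract (-5/21)·f_2 from 5/3*x - 11/3*y + 1/3 → -11/3*y + 11/3
  leading term y: subtract (11/5)·g_3 from -11/3*y + 11/3 → 0
  remainder 0.

S(f_2,g_3): leading monomials are coprime, so the S-polynomial reduces to 0 (Buchberger's first criterion).
Every S-polynomial of the final basis reduces to 0, so we have a Gröbner basis.
Inter-reduce: drop elements whose leading term is divisible by another's, tail-reduce, and make monic.
Reduced Gröbner basis: {x - 2, y - 1}.

Buchberger on the second generating set:
h_1 = -35*x + y + 71, LT = x.
h_2 = -3*x*y + 12*x + 11*y - 29, LT = x*y.

S(h_1,h_2): lcm = x*y. S = 4*x - 1/35*y**2 + 172/105*y - 29/3.
  leading term x: subtract (-4/35)·h_1 from 4*x - 1/35*y**2 + 172/105*y - 29/3 → -1/35*y**2 + 184/105*y - 163/105
  leading term y**2: no divisor's leading term divides it; move -1/35*y**2 to the remainder.
  leading term y: no divisor's leading term divides it; move 184/105*y to the remainder.
  leading term 1: no divisor's leading term divides it; move -163/105 to the remainder.
  remainder -1/35*y**2 + 184/105*y - 163/105 ≠ 0; add k_3 = -1/35*y**2 + 184/105*y - 163/105 to the basis.

S(h_1,k_3): leading monomials are coprime, so the S-polynomial reduces to 0 (Buchberger's first criterion).
S(h_2,k_3): lcm = x*y**2. S = 172/3*x*y - 163/3*x - 11/3*y**2 + 29/3*y.
  leading term x*y: subtract (-172/105*y)·h_1 from 172/3*x*y - 163/3*x - 11/3*y**2 + 29/3*y → -163/3*x - 71/35*y**2 + 4409/35*y
  leading term x: subtract (163/105)·h_1 from -163/3*x - 71/35*y**2 + 4409/35*y → -71/35*y**2 + 13064/105*y - 11573/105
  leading term y**2: subtract (71)·k_3 from -71/35*y**2 + 13064/105*y - 11573/105 → 0
  remainder 0.

Every S-polynomial of the final basis reduces to 0, so we have a Gröbner basis.
Inter-reduce: drop elements whose leading term is divisible by another's, tail-reduce, and make monic.
Reduced Gröbner basis: {x - 1/35*y - 71/35, y**2 - 184/3*y + 163/3}.

Since the reduced bases disagree, the two ideals are not the same.
The same test decides containment: I ⊆ J iff every generator of I reduces to 0 modulo a Gröbner basis of J.

No, the ideals differ.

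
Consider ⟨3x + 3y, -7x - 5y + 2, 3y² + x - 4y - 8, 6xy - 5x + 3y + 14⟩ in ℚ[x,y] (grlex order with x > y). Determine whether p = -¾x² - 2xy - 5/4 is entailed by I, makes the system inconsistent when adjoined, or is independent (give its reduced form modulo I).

-¾x² - 2xy - 5/4 lies in I (it reduces to 0).

First compute the reduced Gröbner basis of I by Buchberger's algorithm.
f_1 = 3x + 3y, LT = x.
f_2 = -7x - 5y + 2, LT = x.
f_3 = 3y² + x - 4y - 8, LT = y².
f_4 = 6xy - 5x + 3y + 14, LT = xy.

S(f_1,f_2): lcm = x. S = 2/7y + 2/7.
  leading term y: no divisor's leading term divides it; move 2/7y to the remainder.
  leading term 1: no divisor's leading term divides it; move 2/7 to the remainder.
  remainder 2/7y + 2/7 ≠ 0; add h_5 = 2/7y + 2/7 to the basis.

The other S-polynomials (S(f_1,f_3), S(f_1,f_4), S(f_2,f_3), S(f_2,f_4), S(f_3,f_4), S(f_1,h_5), S(f_2,h_5), S(f_3,h_5), S(f_4,h_5)) all reduce to 0 modulo the current basis, so we have a Gröbner basis.
Inter-reduce: drop elements whose leading term is divisible by another's, tail-reduce, and make monic.
Reduced Gröbner basis: {x - 1, y + 1}.
Label its elements g_1 = x - 1, g_2 = y + 1.

Reduce p = -¾x² - 2xy - 5/4 modulo G:
  leading term x²: subtract (-¾x)·g_1 from -¾x² - 2xy - 5/4 → -2xy - ¾x - 5/4
  leading term xy: subtract (-2y)·g_1 from -2xy - ¾x - 5/4 → -¾x - 2y - 5/4
  leading term x: subtract (-¾)·g_1 from -¾x - 2y - 5/4 → -2y - 2
  leading term y: subtract (-2)·g_2 from -2y - 2 → 0
  normal form = 0.
Since the normal form is 0, p ∈ I.

Ideal membership is decidable via reduction modulo a Gröbner basis.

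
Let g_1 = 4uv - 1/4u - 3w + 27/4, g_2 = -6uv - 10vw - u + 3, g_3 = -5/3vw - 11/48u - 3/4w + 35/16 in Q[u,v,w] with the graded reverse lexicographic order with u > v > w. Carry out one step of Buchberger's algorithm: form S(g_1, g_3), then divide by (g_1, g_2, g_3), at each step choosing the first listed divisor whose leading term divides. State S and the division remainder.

S(g_1, g_3) = -11/80u^2 - 41/80uw - 3/4w^2 + 21/16u + 27/16w; remainder on division = -11/80u^2 - 41/80uw - 3/4w^2 + 21/16u + 27/16w.

lcm(LM(g_1), LM(g_3)) = uvw.
S = (lcm/LT(g_1))·g_1 − (lcm/LT(g_3))·g_3 = -11/80u^2 - 41/80uw - 3/4w^2 + 21/16u + 27/16w.
Reduce S modulo (g_1, g_2, g_3) in that order:
  leading term u^2: no divisor's leading term divides it; move -11/80u^2 to the remainder.
  leading term uw: no divisor's leading term divides it; move -41/80uw to the remainder.
  leading term w^2: no divisor's leading term divides it; move -3/4w^2 to the remainder.
  leading term u: no divisor's leading term divides it; move 21/16u to the remainder.
  leading term w: no divisor's leading term divides it; move 27/16w to the remainder.
The remainder -11/80u^2 - 41/80uw - 3/4w^2 + 21/16u + 27/16w is nonzero, so it would be added as the next basis element.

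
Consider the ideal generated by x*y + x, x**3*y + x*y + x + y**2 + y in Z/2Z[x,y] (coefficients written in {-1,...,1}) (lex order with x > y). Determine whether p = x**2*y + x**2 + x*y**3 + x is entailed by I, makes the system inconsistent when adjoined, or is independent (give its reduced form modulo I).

x**2*y + x**2 + x*y**3 + x lies in I (it reduces to 0).

First compute the reduced Gröbner basis of I by Buchberger's algorithm.
f_1 = x*y + x, LT = x*y.
f_2 = x**3*y + x*y + x + y**2 + y, LT = x**3*y.

S(f_1,f_2): lcm = x**3*y. S = x**3 + x*y + x + y**2 + y.
  leading term x**3: no divisor's leading term divides it; move x**3 to the remainder.
  leading term x*y: subtract (1)·f_1 from x*y + x + y**2 + y → y**2 + y
  leading term y**2: no divisor's leading term divides it; move y**2 to the remainder.
  leading term y: no divisor's leading term divides it; move y to the remainder.
  remainder x**3 + y**2 + y ≠ 0; add h_3 = x**3 + y**2 + y to the basis.

S(f_1,h_3): lcm = x**3*y. S = x**3 + y**3 + y**2.
  leading term x**3: subtract (1)·h_3 from x**3 + y**3 + y**2 → y**3 + y
  leading term y**3: no divisor's leading term divides it; move y**3 to the remainder.
  leading term y: no divisor's leading term divides it; move y to the remainder.
  remainder y**3 + y ≠ 0; add h_4 = y**3 + y to the basis.

S(f_2,h_3): lcm = x**3*y. S = x*y + x + y**3 + y.
  leading term x*y: subtract (1)·f_1 from x*y + x + y**3 + y → y**3 + y
  leading term y**3: subtract (1)·h_4 from y**3 + y → 0
  remainder 0.

S(f_1,h_4): lcm = x*y**3. S = x*y**2 + x*y.
  leading term x*y**2: subtract (y)·f_1 from x*y**2 + x*y → 0
  remainder 0.

S(f_2,h_4): lcm = x**3*y**3. S = x**3*y + x*y**3 + x*y**2 + y**4 + y**3.
  leading term x**3*y: subtract (x**2)·f_1 from x**3*y + x*y**3 + x*y**2 + y**4 + y**3 → x**3 + x*y**3 + x*y**2 + y**4 + y**3
  leading term x**3: subtract (1)·h_3 from x**3 + x*y**3 + x*y**2 + y**4 + y**3 → x*y**3 + x*y**2 + y**4 + y**3 + y**2 + y
  leading term x*y**3: subtract (y**2)·f_1 from x*y**3 + x*y**2 + y**4 + y**3 + y**2 + y → y**4 + y**3 + y**2 + y
  leading term y**4: subtract (y)·h_4 from y**4 + y**3 + y**2 + y → y**3 + y
  leading term y**3: subtract (1)·h_4 from y**3 + y → 0
  remainder 0.

S(h_3,h_4): leading monomials are coprime, so the S-polynomial reduces to 0 (Buchberger's first criterion).
Every S-polynomial of the final basis reduces to 0, so we have a Gröbner basis.
Inter-reduce: drop elements whose leading term is divisible by another's, tail-reduce, and make monic.
Reduced Gröbner basis: {x**3 + y**2 + y, x*y + x, y**3 + y}.
Label its elements g_1 = x**3 + y**2 + y, g_2 = x*y + x, g_3 = y**3 + y.

Reduce p = x**2*y + x**2 + x*y**3 + x modulo G:
  leading term x**2*y: subtract (x)·g_2 from x**2*y + x**2 + x*y**3 + x → x*y**3 + x
  leading term x*y**3: subtract (y**2)·g_2 from x*y**3 + x → x*y**2 + x
  leading term x*y**2: subtract (y)·g_2 from x*y**2 + x → x*y + x
  leading term x*y: subtract (1)·g_2 from x*y + x → 0
  normal form = 0.
Since the normal form is 0, p ∈ I.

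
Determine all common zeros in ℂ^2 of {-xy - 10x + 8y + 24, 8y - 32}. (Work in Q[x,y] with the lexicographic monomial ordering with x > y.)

Compute a lex Gröbner basis by Buchberger's algorithm.
f_1 = -xy - 10x + 8y + 24, LT = xy.
f_2 = 8y - 32, LT = y.

S(f_1,f_2): lcm = xy. S = 14x - 8y - 24.
  leading term x: no divisor's leading term divides it; move 14x to the remainder.
  leading term y: subtract (-1)·f_2 from -8y - 24 → -56
  leading term 1: no divisor's leading term divides it; move -56 to the remainder.
  remainder 14x - 56 ≠ 0; add h_3 = 14x - 56 to the basis.

The other S-polynomials (S(f_1,h_3), S(f_2,h_3)) all reduce to 0 modulo the current basis, so we have a Gröbner basis.
Inter-reduce: drop elements whose leading term is divisible by another's, tail-reduce, and make monic.
Reduced Gröbner basis: {x - 4, y - 4}.

Elimination: the polynomial y - 4 lies in the elimination ideal for y, so y ∈ {4}. For each such y, the remaining basis elements (now univariate) give the rest of the solution.
  y = 4: the earlier basis element becomes x - 4 = 0, giving x = 4 — point (4, 4).

{(4, 4)}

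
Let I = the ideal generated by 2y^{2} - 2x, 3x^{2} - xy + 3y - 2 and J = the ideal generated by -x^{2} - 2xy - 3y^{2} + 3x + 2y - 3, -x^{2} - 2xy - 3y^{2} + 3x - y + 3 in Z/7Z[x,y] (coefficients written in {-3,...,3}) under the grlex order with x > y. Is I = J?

Since reduced Gröbner bases are canonical representatives of ideals under a given ordering, it suffices to compute and compare them.
Buchberger on the first generating set:
f_1 = 2y^{2} - 2x, LT = y^{2}.
f_2 = 3x^{2} - xy + 3y - 2, LT = x^{2}.

The S-polynomials (S(f_1,f_2)) all reduce to 0 modulo the current basis, so we have a Gröbner basis.
Inter-reduce: drop elements whose leading term is divisible by another's, tail-reduce, and make monic.
Reduced Gröbner basis: {x^{2} + 2xy + y - 3, y^{2} - x}.

Buchberger on the second generating set:
h_1 = -x^{2} - 2xy - 3y^{2} + 3x + 2y - 3, LT = x^{2}.
h_2 = -x^{2} - 2xy - 3y^{2} + 3x - y + 3, LT = x^{2}.

S(h_1,h_2): lcm = x^{2}. S = -3y - 1.
  leading term y: no divisor's leading term divides it; move -3y to the remainder.
  leading term 1: no divisor's leading term divides it; move -1 to the remainder.
  remainder -3y - 1 ≠ 0; add k_3 = -3y - 1 to the basis.

The other S-polynomials (S(h_1,k_3), S(h_2,k_3)) all reduce to 0 modulo the current basis, so we have a Gröbner basis.
Inter-reduce: drop elements whose leading term is divisible by another's, tail-reduce, and make monic.
Reduced Gröbner basis: {x^{2} + x - 3, y - 2}.

The bases are distinct; the ideals are different.
The choice of monomial ordering does not affect the verdict — as long as both bases are computed under the same ordering, their equality decides ideal equality.

No, the ideals differ.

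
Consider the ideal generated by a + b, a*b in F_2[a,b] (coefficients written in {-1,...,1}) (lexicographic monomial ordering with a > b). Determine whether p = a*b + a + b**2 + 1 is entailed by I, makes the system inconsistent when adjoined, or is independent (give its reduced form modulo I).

Adjoining a*b + a + b**2 + 1 makes the ideal the whole ring: the system is inconsistent.

First compute the reduced Gröbner basis of I by Buchberger's algorithm.
f_1 = a + b, LT = a.
f_2 = a*b, LT = a*b.

S(f_1,f_2): lcm = a*b. S = b**2.
  reduce S modulo (f_1, f_2):
  remainder b**2 ≠ 0; add h_3 = b**2 to the basis.

The other S-polynomials (S(f_1,h_3), S(f_2,h_3)) all reduce to 0 modulo the current basis, so we have a Gröbner basis.
Inter-reduce: drop elements whose leading term is divisible by another's, tail-reduce, and make monic.
Reduced Gröbner basis: {a + b, b**2}.
Label its elements g_1 = a + b, g_2 = b**2.

Reduce p = a*b + a + b**2 + 1 modulo G:
  leading term a*b: subtract (b)·g_1 from a*b + a + b**2 + 1 → a + 1
  leading term a: subtract (1)·g_1 from a + 1 → b + 1
  leading term b: no divisor's leading term divides it; move b to the remainder.
  leading term 1: no divisor's leading term divides it; move 1 to the remainder.
  normal form = b + 1.
The normal form is nonzero, so p ∉ I. Since p minus its normal form lies in I, I + (p) = I + (r) where r = b + 1; decide whether this ideal is the whole ring.
Run Buchberger on G together with r (pairs among the g_i already reduce to 0 since G is a Gröbner basis):
g_1 = a + b, LT = a.
g_2 = b**2, LT = b**2.
r = b + 1, LT = b.

S(g_2,r): lcm = b**2. S = b.
  reduce S modulo (g_1, g_2, r):
  remainder 1 ≠ 0; add m_4 = 1 to the basis.

The other S-polynomials (S(g_1,g_2), S(g_1,r), S(g_1,m_4), S(g_2,m_4), S(r,m_4)) all reduce to 0 modulo the current basis, so we have a Gröbner basis.
Inter-reduce: drop elements whose leading term is divisible by another's, tail-reduce, and make monic.
Reduced Gröbner basis: {1}.
The reduced Gröbner basis of I + (p) is {1}: the ideal is the whole ring, so the enlarged system has no common solution — adjoining p is inconsistent.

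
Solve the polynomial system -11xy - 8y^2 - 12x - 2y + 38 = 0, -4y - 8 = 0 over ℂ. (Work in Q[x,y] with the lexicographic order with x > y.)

{(-1, -2)}

Compute a lex Gröbner basis by Buchberger's algorithm.
f_1 = -11xy - 12x - 8y^2 - 2y + 38, LT = xy.
f_2 = -4y - 8, LT = y.

S(f_1,f_2): lcm = xy. S = -10/11x + 8/11y^2 + 2/11y - 38/11.
  reduce S modulo (f_1, f_2):
  remainder -10/11x - 10/11 ≠ 0; add h_3 = -10/11x - 10/11 to the basis.

The other S-polynomials (S(f_1,h_3), S(f_2,h_3)) all reduce to 0 modulo the current basis, so we have a Gröbner basis.
Inter-reduce: drop elements whose leading term is divisible by another's, tail-reduce, and make monic.
Reduced Gröbner basis: {x + 1, y + 2}.

The lex basis is triangular: the last element involves only y. Solving y + 2 = 0 gives y ∈ {-2}; substituting each value into the earlier elements determines the remaining variables.
  y = -2: the earlier basis element becomes x + 1 = 0, giving x = -1 — point (-1, -2).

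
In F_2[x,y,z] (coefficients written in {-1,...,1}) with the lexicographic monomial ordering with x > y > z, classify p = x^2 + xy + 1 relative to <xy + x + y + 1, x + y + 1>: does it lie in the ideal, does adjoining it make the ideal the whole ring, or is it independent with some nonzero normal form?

x^2 + xy + 1 is independent of I; its normal form modulo I is y.

First compute the reduced Gröbner basis of I by Buchberger's algorithm.
f_1 = xy + x + y + 1, LT = xy.
f_2 = x + y + 1, LT = x.

S(f_1,f_2): lcm = xy. S = x + y^2 + 1.
  reduce S modulo (f_1, f_2):
  remainder y^2 + y ≠ 0; add h_3 = y^2 + y to the basis.

The other S-polynomials (S(f_1,h_3), S(f_2,h_3)) all reduce to 0 modulo the current basis, so we have a Gröbner basis.
Inter-reduce: drop elements whose leading term is divisible by another's, tail-reduce, and make monic.
Reduced Gröbner basis: {x + y + 1, y^2 + y}.
Label its elements g_1 = x + y + 1, g_2 = y^2 + y.

Reduce p = x^2 + xy + 1 modulo G:
  leading term x^2: subtract (x)·g_1 from x^2 + xy + 1 → x + 1
  leading term x: subtract (1)·g_1 from x + 1 → y
  leading term y: no divisor's leading term divides it; move y to the remainder.
  normal form = y.
The normal form is nonzero, so p ∉ I. Since p minus its normal form lies in I, I + (p) = I + (r) where r = y; decide whether this ideal is the whole ring.
Run Buchberger on G together with r (pairs among the g_i already reduce to 0 since G is a Gröbner basis):
g_1 = x + y + 1, LT = x.
g_2 = y^2 + y, LT = y^2.
r = y, LT = y.

The S-polynomials (S(g_1,g_2), S(g_1,r), S(g_2,r)) all reduce to 0 modulo the current basis, so we have a Gröbner basis.
Inter-reduce: drop elements whose leading term is divisible by another's, tail-reduce, and make monic.
Reduced Gröbner basis: {x + 1, y}.
The reduced Gröbner basis of I + (p) is {x + 1, y} ≠ {1}, a proper ideal, so the enlarged system stays consistent: p is independent of I, with normal form y.

The remainder on division by a Gröbner basis is unique — it is the normal form.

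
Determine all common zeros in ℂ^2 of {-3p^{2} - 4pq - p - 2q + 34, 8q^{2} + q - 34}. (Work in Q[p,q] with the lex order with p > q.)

{(5/4 - sqrt(229)/4, -17/8), (5/4 + sqrt(229)/4, -17/8), (-5, 2), (2, 2)}

Compute a lex Gröbner basis by Buchberger's algorithm.
f_1 = -3p^{2} - 4pq - p - 2q + 34, LT = p^{2}.
f_2 = 8q^{2} + q - 34, LT = q^{2}.

The S-polynomials (S(f_1,f_2)) all reduce to 0 modulo the current basis, so we have a Gröbner basis.
Inter-reduce: drop elements whose leading term is divisible by another's, tail-reduce, and make monic.
Reduced Gröbner basis: {p^{2} + \tfrac{4}{3}pq + \tfrac{1}{3}p + \tfrac{2}{3}q - \tfrac{34}{3}, q^{2} + \tfrac{1}{8}q - \tfrac{17}{4}}.

From the last basis element, q^{2} + \tfrac{1}{8}q - \tfrac{17}{4} = 0, so q takes values in {-17/8, 2}. Each choice, substituted upward through the basis, yields the corresponding point(s) of the solution set.
  q = -17/8: the earlier basis element becomes p^{2} - \tfrac{5}{2}p - \tfrac{51}{4} = 0, giving p = 5/4 - sqrt(229)/4, 5/4 + sqrt(229)/4 — points (5/4 - sqrt(229)/4, -17/8), (5/4 + sqrt(229)/4, -17/8).
  q = 2: the earlier basis element becomes p^{2} + 3p - 10 = 0, giving p = -5, 2 — points (-5, 2), (2, 2).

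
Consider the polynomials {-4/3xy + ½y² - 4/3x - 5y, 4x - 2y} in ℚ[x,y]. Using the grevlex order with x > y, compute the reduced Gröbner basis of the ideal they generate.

Buchberger's algorithm terminates because the ascending chain of leading-term ideals stabilizes.

f_1 = -4/3xy + ½y² - 4/3x - 5y, LT = xy.
f_2 = 4x - 2y, LT = x.

S(f_1,f_2): lcm = xy. S = ⅛y² + x + 15/4y.
  leading term y²: no divisor's leading term divides it; move ⅛y² to the remainder.
  leading term x: subtract (¼)·f_2 from x + 15/4y → 17/4y
  leading term y: no divisor's leading term divides it; move 17/4y to the remainder.
  remainder ⅛y² + 17/4y ≠ 0; add g_3 = ⅛y² + 17/4y to the basis.

The other S-polynomials (S(f_1,g_3), S(f_2,g_3)) all reduce to 0 modulo the current basis, so we have a Gröbner basis.
Inter-reduce: drop elements whose leading term is divisible by another's, tail-reduce, and make monic.

G = {y² + 34y, x - ½y}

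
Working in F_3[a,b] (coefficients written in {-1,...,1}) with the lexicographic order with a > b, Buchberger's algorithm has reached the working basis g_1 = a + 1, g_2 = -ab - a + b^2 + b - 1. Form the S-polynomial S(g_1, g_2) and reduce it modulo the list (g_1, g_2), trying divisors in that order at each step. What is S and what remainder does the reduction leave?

S(g_1, g_2) = -a + b^2 - b - 1; remainder on division = b^2 - b.

lcm(LM(g_1), LM(g_2)) = ab.
S = (lcm/LT(g_1))·g_1 − (lcm/LT(g_2))·g_2 = -a + b^2 - b - 1.
Reduce S modulo (g_1, g_2) in that order:
  leading term a: subtract (-1)·g_1 from -a + b^2 - b - 1 → b^2 - b
  leading term b^2: no divisor's leading term divides it; move b^2 to the remainder.
  leading term b: no divisor's leading term divides it; move -b to the remainder.
The remainder b^2 - b is nonzero, so it would be added as the next basis element.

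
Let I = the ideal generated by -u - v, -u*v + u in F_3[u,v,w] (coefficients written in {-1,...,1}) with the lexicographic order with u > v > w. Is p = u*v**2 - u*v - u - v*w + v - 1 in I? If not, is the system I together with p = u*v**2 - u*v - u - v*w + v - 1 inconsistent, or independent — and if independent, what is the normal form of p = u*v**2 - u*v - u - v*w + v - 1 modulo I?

u*v**2 - u*v - u - v*w + v - 1 is independent of I; its normal form modulo I is -v*w - v - 1.

First compute the reduced Gröbner basis of I by Buchberger's algorithm.
f_1 = -u - v, LT = u.
f_2 = -u*v + u, LT = u*v.

S(f_1,f_2): lcm = u*v. S = u + v**2.
  reduce S modulo (f_1, f_2):
  remainder v**2 - v ≠ 0; add h_3 = v**2 - v to the basis.

The other S-polynomials (S(f_1,h_3), S(f_2,h_3)) all reduce to 0 modulo the current basis, so we have a Gröbner basis.
Inter-reduce: drop elements whose leading term is divisible by another's, tail-reduce, and make monic.
Reduced Gröbner basis: {u + v, v**2 - v}.
Label its elements g_1 = u + v, g_2 = v**2 - v.

Reduce p = u*v**2 - u*v - u - v*w + v - 1 modulo G:
  leading term u*v**2: subtract (v**2)·g_1 from u*v**2 - u*v - u - v*w + v - 1 → -u*v - u - v**3 - v*w + v - 1
  leading term u*v: subtract (-v)·g_1 from -u*v - u - v**3 - v*w + v - 1 → -u - v**3 + v**2 - v*w + v - 1
  leading term u: subtract (-1)·g_1 from -u - v**3 + v**2 - v*w + v - 1 → -v**3 + v**2 - v*w - v - 1
  leading term v**3: subtract (-v)·g_2 from -v**3 + v**2 - v*w - v - 1 → -v*w - v - 1
  leading term v*w: no divisor's leading term divides it; move -v*w to the remainder.
  leading term v: no divisor's leading term divides it; move -v to the remainder.
  leading term 1: no divisor's leading term divides it; move -1 to the remainder.
  normal form = -v*w - v - 1.
The normal form is nonzero, so p ∉ I. Since p minus its normal form lies in I, I + (p) = I + (r) where r = -v*w - v - 1; decide whether this ideal is the whole ring.
Run Buchberger on G together with r (pairs among the g_i already reduce to 0 since G is a Gröbner basis):
g_1 = u + v, LT = u.
g_2 = v**2 - v, LT = v**2.
r = -v*w - v - 1, LT = v*w.

S(g_2,r): lcm = v**2*w. S = -v**2 - v*w - v.
  reduce S modulo (g_1, g_2, r):
  remainder -v + 1 ≠ 0; add m_4 = -v + 1 to the basis.

S(r,m_4): lcm = v*w. S = v + w + 1.
  reduce S modulo (g_1, g_2, r, m_4):
  remainder w - 1 ≠ 0; add m_5 = w - 1 to the basis.

The other S-polynomials (S(g_1,g_2), S(g_1,r), S(g_1,m_4), S(g_2,m_4), S(g_1,m_5), S(g_2,m_5), S(r,m_5), S(m_4,m_5)) all reduce to 0 modulo the current basis, so we have a Gröbner basis.
Inter-reduce: drop elements whose leading term is divisible by another's, tail-reduce, and make monic.
Reduced Gröbner basis: {u + 1, v - 1, w - 1}.
The reduced Gröbner basis of I + (p) is {u + 1, v - 1, w - 1} ≠ {1}, a proper ideal, so the enlarged system stays consistent: p is independent of I, with normal form -v*w - v - 1.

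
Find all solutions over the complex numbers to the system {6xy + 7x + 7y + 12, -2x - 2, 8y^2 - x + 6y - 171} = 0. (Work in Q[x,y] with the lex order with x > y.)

Compute a lex Gröbner basis by Buchberger's algorithm.
f_1 = 6xy + 7x + 7y + 12, LT = xy.
f_2 = -2x - 2, LT = x.
f_3 = -x + 8y^2 + 6y - 171, LT = x.

S(f_1,f_2): lcm = xy. S = 7/6x + 1/6y + 2.
  reduce S modulo (f_1, f_2, f_3):
  remainder 1/6y + 5/6 ≠ 0; add h_4 = 1/6y + 5/6 to the basis.

The other S-polynomials (S(f_1,f_3), S(f_2,f_3), S(f_1,h_4), S(f_2,h_4), S(f_3,h_4)) all reduce to 0 modulo the current basis, so we have a Gröbner basis.
Inter-reduce: drop elements whose leading term is divisible by another's, tail-reduce, and make monic.
Reduced Gröbner basis: {x + 1, y + 5}.

From the last basis element, y + 5 = 0, so y takes values in {-5}. Each choice, substituted upward through the basis, yields the corresponding point(s) of the solution set.
  y = -5: the earlier basis element becomes x + 1 = 0, giving x = -1 — point (-1, -5).

{(-1, -5)}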